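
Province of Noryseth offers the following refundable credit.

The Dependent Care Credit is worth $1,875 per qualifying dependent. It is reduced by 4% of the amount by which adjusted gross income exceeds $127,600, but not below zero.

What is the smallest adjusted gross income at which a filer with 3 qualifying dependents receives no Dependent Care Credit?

Full credit = 3 × $1,875 = $5,625.
The credit falls by 4% of each dollar above $127,600, so it reaches zero when the excess is $5,625 / 4% = $140,625: income = $127,600 + $140,625 = $268,225.

$268,225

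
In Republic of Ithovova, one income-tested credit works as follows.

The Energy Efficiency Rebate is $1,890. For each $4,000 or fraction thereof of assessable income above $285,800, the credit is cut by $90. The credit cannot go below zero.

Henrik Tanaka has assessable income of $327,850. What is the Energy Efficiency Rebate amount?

Energy Efficiency Rebate: income exceeds $285,800 by $42,050, which is 11 full-or-partial $4,000 increments; reduction = 11 × $90 = $990, leaving $900.

$900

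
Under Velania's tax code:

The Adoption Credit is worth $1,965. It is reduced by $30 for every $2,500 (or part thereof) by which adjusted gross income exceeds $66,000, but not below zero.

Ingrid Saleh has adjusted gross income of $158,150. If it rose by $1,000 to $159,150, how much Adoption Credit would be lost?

At $158,150 — income exceeds $66,000 by $92,150, which is 37 full-or-partial $2,500 increments; reduction = 37 × $30 = $1,110, leaving $855.
At $159,150 — income exceeds $66,000 by $93,150, which is 38 full-or-partial $2,500 increments; reduction = 38 × $30 = $1,140, leaving $825.
Lost: $855 − $825 = $30.

$30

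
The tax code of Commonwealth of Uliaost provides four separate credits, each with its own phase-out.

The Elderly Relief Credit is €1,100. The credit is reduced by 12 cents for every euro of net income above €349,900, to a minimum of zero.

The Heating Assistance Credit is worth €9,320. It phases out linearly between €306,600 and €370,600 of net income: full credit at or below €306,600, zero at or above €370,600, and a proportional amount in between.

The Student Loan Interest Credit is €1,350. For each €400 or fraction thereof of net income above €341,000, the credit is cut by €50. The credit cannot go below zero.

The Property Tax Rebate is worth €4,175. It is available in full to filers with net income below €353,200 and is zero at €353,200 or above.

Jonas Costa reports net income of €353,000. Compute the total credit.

Elderly Relief Credit: 12% of the €3,100 excess over €349,900 is €372; credit = €1,100 − €372 = €728.
Heating Assistance Credit: €353,000 is €46,400 into a €64,000 phase-out range, leaving 17,600/64,000 of the credit: €9,320 × 17,600/64,000 = €2,563.
Student Loan Interest Credit: income exceeds €341,000 by €12,000 → 30 increments × €50 = €1,500 ≥ base, so the credit is €0.
Property Tax Rebate: €353,000 is below the €353,200 cutoff, so the full €4,175 applies.
Total: €728 + €2,563 + €0 + €4,175 = €7,466.

€7,466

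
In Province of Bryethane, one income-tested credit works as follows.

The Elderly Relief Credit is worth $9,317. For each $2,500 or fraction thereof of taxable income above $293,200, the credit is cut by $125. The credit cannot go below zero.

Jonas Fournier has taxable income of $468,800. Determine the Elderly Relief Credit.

$442

Elderly Relief Credit: income exceeds $293,200 by $175,600, which is 71 full-or-partial $2,500 increments; reduction = 71 × $125 = $8,875, leaving $442.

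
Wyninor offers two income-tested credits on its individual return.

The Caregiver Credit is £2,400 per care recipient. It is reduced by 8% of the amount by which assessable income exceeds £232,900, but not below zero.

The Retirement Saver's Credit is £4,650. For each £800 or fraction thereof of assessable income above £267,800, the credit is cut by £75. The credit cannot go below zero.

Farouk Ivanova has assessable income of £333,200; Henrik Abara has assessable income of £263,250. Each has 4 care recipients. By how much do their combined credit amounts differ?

Farouk (£333,200): Caregiver Credit: base = 4 × £2,400 = £9,600. 8% of the £100,300 excess over £232,900 is £8,024; credit = £9,600 − £8,024 = £1,576. Retirement Saver's Credit: income exceeds £267,800 by £65,400 → 82 increments × £75 = £6,150 ≥ base, so the credit is £0. total £1,576 + £0 = £1,576
Henrik (£263,250): Caregiver Credit: base = 4 × £2,400 = £9,600. 8% of the £30,350 excess over £232,900 is £2,428; credit = £9,600 − £2,428 = £7,172. Retirement Saver's Credit: £263,250 is at or below the £267,800 threshold, so the full £4,650 applies. total £7,172 + £4,650 = £11,822
Difference: |£1,576 − £11,822| = £10,246.

£10,246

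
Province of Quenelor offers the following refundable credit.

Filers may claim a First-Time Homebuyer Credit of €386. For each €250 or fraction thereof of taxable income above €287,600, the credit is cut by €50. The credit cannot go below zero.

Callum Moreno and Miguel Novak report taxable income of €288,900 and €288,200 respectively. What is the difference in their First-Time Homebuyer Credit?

Callum (€288,900): First-Time Homebuyer Credit: income exceeds €287,600 by €1,300, which is 6 full-or-partial €250 increments; reduction = 6 × €50 = €300, leaving €86.
Miguel (€288,200): First-Time Homebuyer Credit: income exceeds €287,600 by €600, which is 3 full-or-partial €250 increments; reduction = 3 × €50 = €150, leaving €236.
Difference: |€86 − €236| = €150.

€150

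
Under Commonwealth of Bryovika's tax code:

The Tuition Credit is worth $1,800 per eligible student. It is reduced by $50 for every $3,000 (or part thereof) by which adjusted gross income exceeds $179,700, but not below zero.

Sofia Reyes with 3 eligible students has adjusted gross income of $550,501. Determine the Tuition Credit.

Tuition Credit: base = 3 × $1,800 = $5,400. income exceeds $179,700 by $370,801 → 124 increments × $50 = $6,200 ≥ base, so the credit is $0.

$0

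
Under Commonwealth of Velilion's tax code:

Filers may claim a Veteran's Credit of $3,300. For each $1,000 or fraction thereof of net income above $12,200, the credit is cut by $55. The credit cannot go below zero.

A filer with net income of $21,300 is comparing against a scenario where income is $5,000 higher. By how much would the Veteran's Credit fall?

$275

At $21,300 — income exceeds $12,200 by $9,100, which is 10 full-or-partial $1,000 increments; reduction = 10 × $55 = $550, leaving $2,750.
At $26,300 — income exceeds $12,200 by $14,100, which is 15 full-or-partial $1,000 increments; reduction = 15 × $55 = $825, leaving $2,475.
Lost: $2,750 − $2,475 = $275.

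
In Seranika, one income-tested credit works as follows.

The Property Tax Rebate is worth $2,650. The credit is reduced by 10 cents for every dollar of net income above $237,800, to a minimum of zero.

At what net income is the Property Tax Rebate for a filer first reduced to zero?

The credit falls by 10% of each dollar above $237,800, so it reaches zero when the excess is $2,650 / 10% = $26,500: income = $237,800 + $26,500 = $264,300.

$264,300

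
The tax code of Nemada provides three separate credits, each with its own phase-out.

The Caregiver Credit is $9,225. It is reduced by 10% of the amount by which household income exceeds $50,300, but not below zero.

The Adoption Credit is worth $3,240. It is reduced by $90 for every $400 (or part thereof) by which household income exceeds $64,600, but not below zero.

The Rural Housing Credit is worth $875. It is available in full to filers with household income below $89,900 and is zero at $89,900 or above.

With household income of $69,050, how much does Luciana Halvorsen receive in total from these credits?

$10,385

Caregiver Credit: 10% of the $18,750 excess over $50,300 is $1,875; credit = $9,225 − $1,875 = $7,350.
Adoption Credit: income exceeds $64,600 by $4,450, which is 12 full-or-partial $400 increments; reduction = 12 × $90 = $1,080, leaving $2,160.
Rural Housing Credit: $69,050 is below the $89,900 cutoff, so the full $875 applies.
Total: $7,350 + $2,160 + $875 = $10,385.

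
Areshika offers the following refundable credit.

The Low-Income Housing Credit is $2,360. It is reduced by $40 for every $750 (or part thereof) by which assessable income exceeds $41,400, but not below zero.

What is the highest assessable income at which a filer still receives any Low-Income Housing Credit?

After 58 increments the reduction is 58 × $40 = $2,320, leaving $40; one more increment wipes it out. Increment 58 ends at excess 58 × $750 = $43,500, so the highest qualifying income is $41,400 + $43,500 = $84,900.

$84,900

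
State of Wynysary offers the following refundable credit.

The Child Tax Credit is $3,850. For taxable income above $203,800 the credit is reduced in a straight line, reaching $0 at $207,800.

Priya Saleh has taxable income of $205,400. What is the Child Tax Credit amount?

Child Tax Credit: $205,400 is $1,600 into a $4,000 phase-out range, leaving 2,400/4,000 of the credit: $3,850 × 2,400/4,000 = $2,310.

$2,310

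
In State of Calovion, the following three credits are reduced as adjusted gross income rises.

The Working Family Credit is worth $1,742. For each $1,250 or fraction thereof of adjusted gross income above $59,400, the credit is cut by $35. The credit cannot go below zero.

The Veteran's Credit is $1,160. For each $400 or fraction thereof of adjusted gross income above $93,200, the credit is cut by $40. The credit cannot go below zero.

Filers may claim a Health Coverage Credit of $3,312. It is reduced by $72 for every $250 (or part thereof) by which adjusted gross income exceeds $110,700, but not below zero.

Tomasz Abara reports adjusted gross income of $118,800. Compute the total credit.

Working Family Credit: income exceeds $59,400 by $59,400, which is 48 full-or-partial $1,250 increments; reduction = 48 × $35 = $1,680, leaving $62.
Veteran's Credit: income exceeds $93,200 by $25,600 → 64 increments × $40 = $2,560 ≥ base, so the credit is $0.
Health Coverage Credit: income exceeds $110,700 by $8,100, which is 33 full-or-partial $250 increments; reduction = 33 × $72 = $2,376, leaving $936.
Total: $62 + $0 + $936 = $998.

$998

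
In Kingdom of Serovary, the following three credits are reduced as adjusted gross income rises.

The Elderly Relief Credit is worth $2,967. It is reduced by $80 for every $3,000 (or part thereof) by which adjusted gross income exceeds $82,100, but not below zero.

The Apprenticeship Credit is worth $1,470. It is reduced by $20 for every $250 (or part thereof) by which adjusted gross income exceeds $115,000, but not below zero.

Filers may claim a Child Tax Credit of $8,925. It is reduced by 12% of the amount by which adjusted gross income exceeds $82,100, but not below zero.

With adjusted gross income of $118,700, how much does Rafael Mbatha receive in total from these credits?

Elderly Relief Credit: income exceeds $82,100 by $36,600, which is 13 full-or-partial $3,000 increments; reduction = 13 × $80 = $1,040, leaving $1,927.
Apprenticeship Credit: income exceeds $115,000 by $3,700, which is 15 full-or-partial $250 increments; reduction = 15 × $20 = $300, leaving $1,170.
Child Tax Credit: 12% of the $36,600 excess over $82,100 is $4,392; credit = $8,925 − $4,392 = $4,533.
Total: $1,927 + $1,170 + $4,533 = $7,630.

$7,630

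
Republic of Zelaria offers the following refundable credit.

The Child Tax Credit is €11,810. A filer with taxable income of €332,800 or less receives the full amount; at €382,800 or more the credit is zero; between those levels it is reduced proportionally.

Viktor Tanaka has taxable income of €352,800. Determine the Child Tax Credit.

€7,086

Child Tax Credit: €352,800 is €20,000 into a €50,000 phase-out range, leaving 30,000/50,000 of the credit: €11,810 × 30,000/50,000 = €7,086.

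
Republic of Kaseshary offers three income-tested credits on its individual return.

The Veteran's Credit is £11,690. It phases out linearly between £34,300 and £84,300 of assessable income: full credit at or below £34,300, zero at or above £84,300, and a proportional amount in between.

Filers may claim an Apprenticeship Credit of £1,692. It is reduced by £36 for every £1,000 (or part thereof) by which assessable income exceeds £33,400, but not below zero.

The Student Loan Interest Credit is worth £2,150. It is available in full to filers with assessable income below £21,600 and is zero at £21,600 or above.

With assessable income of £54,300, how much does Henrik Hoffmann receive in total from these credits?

Veteran's Credit: £54,300 is £20,000 into a £50,000 phase-out range, leaving 30,000/50,000 of the credit: £11,690 × 30,000/50,000 = £7,014.
Apprenticeship Credit: income exceeds £33,400 by £20,900, which is 21 full-or-partial £1,000 increments; reduction = 21 × £36 = £756, leaving £936.
Student Loan Interest Credit: £54,300 meets or exceeds the £21,600 cutoff, so the credit is £0.
Total: £7,014 + £936 + £0 = £7,950.

£7,950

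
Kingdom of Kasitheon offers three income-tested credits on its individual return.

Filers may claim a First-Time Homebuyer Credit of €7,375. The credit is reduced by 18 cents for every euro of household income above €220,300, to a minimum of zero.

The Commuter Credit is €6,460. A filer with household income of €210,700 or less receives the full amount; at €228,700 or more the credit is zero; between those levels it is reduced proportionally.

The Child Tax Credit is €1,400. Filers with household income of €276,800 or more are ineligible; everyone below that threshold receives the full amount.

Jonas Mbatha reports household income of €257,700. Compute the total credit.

€2,043

First-Time Homebuyer Credit: 18% of the €37,400 excess over €220,300 is €6,732; credit = €7,375 − €6,732 = €643.
Commuter Credit: €257,700 is at or above €228,700, so the credit is €0.
Child Tax Credit: €257,700 is below the €276,800 cutoff, so the full €1,400 applies.
Total: €643 + €0 + €1,400 = €2,043.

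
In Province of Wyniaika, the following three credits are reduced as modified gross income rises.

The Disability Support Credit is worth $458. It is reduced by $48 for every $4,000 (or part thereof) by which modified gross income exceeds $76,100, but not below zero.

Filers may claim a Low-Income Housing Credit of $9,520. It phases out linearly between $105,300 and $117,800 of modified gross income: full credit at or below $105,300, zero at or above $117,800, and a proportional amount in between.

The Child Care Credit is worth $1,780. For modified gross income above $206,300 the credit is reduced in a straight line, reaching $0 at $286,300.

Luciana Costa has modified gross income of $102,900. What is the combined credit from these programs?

Disability Support Credit: income exceeds $76,100 by $26,800, which is 7 full-or-partial $4,000 increments; reduction = 7 × $48 = $336, leaving $122.
Low-Income Housing Credit: $102,900 is at or below the $105,300 threshold, so the full $9,520 applies.
Child Care Credit: $102,900 is at or below the $206,300 threshold, so the full $1,780 applies.
Total: $122 + $9,520 + $1,780 = $11,422.

$11,422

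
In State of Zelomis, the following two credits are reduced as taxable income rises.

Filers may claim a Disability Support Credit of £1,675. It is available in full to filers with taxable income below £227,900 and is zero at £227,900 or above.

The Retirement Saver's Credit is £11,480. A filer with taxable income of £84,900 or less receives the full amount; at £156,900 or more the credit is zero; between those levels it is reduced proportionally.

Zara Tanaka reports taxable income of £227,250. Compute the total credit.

£1,675

Disability Support Credit: £227,250 is below the £227,900 cutoff, so the full £1,675 applies.
Retirement Saver's Credit: £227,250 is at or above £156,900, so the credit is £0.
Total: £1,675 + £0 = £1,675.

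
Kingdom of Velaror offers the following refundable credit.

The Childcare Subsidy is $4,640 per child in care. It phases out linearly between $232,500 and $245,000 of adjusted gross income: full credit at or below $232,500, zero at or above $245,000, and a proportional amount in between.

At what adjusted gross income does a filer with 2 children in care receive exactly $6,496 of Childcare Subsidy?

Full credit = 2 × $4,640 = $9,280.
$6,496 is 6,496/9,280 of the full $9,280, so 2,784/9,280 of the $12,500 range has been used: income = $232,500 + $12,500 × 2,784/9,280 = $236,250.

$236,250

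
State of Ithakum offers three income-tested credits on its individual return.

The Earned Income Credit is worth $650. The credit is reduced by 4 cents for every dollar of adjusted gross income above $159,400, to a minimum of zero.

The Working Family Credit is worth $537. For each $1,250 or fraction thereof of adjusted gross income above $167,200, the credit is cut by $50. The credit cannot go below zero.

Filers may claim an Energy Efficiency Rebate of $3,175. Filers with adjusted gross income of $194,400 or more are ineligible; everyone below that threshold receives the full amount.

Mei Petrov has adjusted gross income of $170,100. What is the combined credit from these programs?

Earned Income Credit: 4% of the $10,700 excess over $159,400 is $428; credit = $650 − $428 = $222.
Working Family Credit: income exceeds $167,200 by $2,900, which is 3 full-or-partial $1,250 increments; reduction = 3 × $50 = $150, leaving $387.
Energy Efficiency Rebate: $170,100 is below the $194,400 cutoff, so the full $3,175 applies.
Total: $222 + $387 + $3,175 = $3,784.

$3,784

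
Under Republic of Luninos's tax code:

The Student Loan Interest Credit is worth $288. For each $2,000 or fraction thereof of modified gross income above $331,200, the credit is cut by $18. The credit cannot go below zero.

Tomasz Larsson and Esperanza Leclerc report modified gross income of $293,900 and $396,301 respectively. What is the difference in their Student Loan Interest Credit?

Tomasz ($293,900): Student Loan Interest Credit: $293,900 is at or below the $331,200 threshold, so the full $288 applies.
Esperanza ($396,301): Student Loan Interest Credit: income exceeds $331,200 by $65,101 → 33 increments × $18 = $594 ≥ base, so the credit is $0.
Difference: |$288 − $0| = $288.

$288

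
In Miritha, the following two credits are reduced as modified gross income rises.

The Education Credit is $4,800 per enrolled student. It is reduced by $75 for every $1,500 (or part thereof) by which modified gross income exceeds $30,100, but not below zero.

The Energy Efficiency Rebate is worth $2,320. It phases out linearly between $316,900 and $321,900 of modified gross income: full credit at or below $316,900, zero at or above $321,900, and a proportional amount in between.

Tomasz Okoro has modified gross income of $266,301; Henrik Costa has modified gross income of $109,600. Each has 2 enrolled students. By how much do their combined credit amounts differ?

$5,625

Tomasz ($266,301): Education Credit: base = 2 × $4,800 = $9,600. income exceeds $30,100 by $236,201 → 158 increments × $75 = $11,850 ≥ base, so the credit is $0. Energy Efficiency Rebate: $266,301 is at or below the $316,900 threshold, so the full $2,320 applies. total $0 + $2,320 = $2,320
Henrik ($109,600): Education Credit: base = 2 × $4,800 = $9,600. income exceeds $30,100 by $79,500, which is 53 full-or-partial $1,500 increments; reduction = 53 × $75 = $3,975, leaving $5,625. Energy Efficiency Rebate: $109,600 is at or below the $316,900 threshold, so the full $2,320 applies. total $5,625 + $2,320 = $7,945
Difference: |$2,320 − $7,945| = $5,625.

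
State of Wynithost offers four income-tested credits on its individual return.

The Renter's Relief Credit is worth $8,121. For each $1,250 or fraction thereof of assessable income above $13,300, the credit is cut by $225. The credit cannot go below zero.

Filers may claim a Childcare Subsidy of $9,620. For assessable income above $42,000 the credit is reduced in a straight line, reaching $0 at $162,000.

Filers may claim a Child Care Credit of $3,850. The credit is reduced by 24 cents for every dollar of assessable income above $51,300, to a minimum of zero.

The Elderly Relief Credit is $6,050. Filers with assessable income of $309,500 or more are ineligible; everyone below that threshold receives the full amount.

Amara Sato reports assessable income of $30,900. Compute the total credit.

Renter's Relief Credit: income exceeds $13,300 by $17,600, which is 15 full-or-partial $1,250 increments; reduction = 15 × $225 = $3,375, leaving $4,746.
Childcare Subsidy: $30,900 is at or below the $42,000 threshold, so the full $9,620 applies.
Child Care Credit: $30,900 is at or below the $51,300 threshold, so the full $3,850 applies.
Elderly Relief Credit: $30,900 is below the $309,500 cutoff, so the full $6,050 applies.
Total: $4,746 + $9,620 + $3,850 + $6,050 = $24,266.

$24,266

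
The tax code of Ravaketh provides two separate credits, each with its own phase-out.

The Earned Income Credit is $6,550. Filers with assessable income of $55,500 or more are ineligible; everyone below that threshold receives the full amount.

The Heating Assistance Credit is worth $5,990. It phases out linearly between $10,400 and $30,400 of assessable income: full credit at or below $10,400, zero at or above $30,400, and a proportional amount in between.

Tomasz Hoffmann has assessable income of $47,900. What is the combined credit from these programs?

Earned Income Credit: $47,900 is below the $55,500 cutoff, so the full $6,550 applies.
Heating Assistance Credit: $47,900 is at or above $30,400, so the credit is $0.
Total: $6,550 + $0 = $6,550.

$6,550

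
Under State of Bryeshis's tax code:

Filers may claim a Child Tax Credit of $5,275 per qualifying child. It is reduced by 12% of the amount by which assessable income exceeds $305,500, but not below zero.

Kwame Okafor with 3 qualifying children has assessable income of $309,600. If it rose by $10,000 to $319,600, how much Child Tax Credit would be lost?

At $309,600 — base = 3 × $5,275 = $15,825. 12% of the $4,100 excess over $305,500 is $492; credit = $15,825 − $492 = $15,333.
At $319,600 — base = 3 × $5,275 = $15,825. 12% of the $14,100 excess over $305,500 is $1,692; credit = $15,825 − $1,692 = $14,133.
Lost: $15,333 − $14,133 = $1,200.

$1,200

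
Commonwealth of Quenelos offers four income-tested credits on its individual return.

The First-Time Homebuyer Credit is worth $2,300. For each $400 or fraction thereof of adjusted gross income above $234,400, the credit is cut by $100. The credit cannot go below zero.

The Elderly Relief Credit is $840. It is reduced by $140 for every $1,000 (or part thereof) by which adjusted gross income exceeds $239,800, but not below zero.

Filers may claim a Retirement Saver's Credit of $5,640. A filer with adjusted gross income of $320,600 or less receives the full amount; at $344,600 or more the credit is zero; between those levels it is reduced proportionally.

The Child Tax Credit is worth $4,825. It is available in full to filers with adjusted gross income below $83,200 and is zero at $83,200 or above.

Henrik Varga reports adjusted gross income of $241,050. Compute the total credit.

First-Time Homebuyer Credit: income exceeds $234,400 by $6,650, which is 17 full-or-partial $400 increments; reduction = 17 × $100 = $1,700, leaving $600.
Elderly Relief Credit: income exceeds $239,800 by $1,250, which is 2 full-or-partial $1,000 increments; reduction = 2 × $140 = $280, leaving $560.
Retirement Saver's Credit: $241,050 is at or below the $320,600 threshold, so the full $5,640 applies.
Child Tax Credit: $241,050 meets or exceeds the $83,200 cutoff, so the credit is $0.
Total: $600 + $560 + $5,640 + $0 = $6,800.

$6,800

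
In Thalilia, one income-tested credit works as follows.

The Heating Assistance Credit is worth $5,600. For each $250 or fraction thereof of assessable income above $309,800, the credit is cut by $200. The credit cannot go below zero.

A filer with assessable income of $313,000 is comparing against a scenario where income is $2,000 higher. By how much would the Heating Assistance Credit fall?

At $313,000 — income exceeds $309,800 by $3,200, which is 13 full-or-partial $250 increments; reduction = 13 × $200 = $2,600, leaving $3,000.
At $315,000 — income exceeds $309,800 by $5,200, which is 21 full-or-partial $250 increments; reduction = 21 × $200 = $4,200, leaving $1,400.
Lost: $3,000 − $1,400 = $1,600.

$1,600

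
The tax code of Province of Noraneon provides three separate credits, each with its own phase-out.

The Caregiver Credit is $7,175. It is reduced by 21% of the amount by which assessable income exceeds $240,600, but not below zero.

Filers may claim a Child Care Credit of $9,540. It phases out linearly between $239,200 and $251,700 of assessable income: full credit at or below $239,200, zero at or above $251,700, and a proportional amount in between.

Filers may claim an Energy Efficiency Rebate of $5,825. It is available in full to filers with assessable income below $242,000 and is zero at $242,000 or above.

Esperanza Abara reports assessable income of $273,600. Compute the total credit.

Caregiver Credit: 21% of the $33,000 excess over $240,600 is $6,930; credit = $7,175 − $6,930 = $245.
Child Care Credit: $273,600 is at or above $251,700, so the credit is $0.
Energy Efficiency Rebate: $273,600 meets or exceeds the $242,000 cutoff, so the credit is $0.
Total: $245 + $0 + $0 = $245.

$245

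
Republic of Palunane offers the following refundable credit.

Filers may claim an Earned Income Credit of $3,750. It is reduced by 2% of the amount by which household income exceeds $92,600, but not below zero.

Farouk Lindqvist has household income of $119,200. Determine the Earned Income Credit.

Earned Income Credit: 2% of the $26,600 excess over $92,600 is $532; credit = $3,750 − $532 = $3,218.

$3,218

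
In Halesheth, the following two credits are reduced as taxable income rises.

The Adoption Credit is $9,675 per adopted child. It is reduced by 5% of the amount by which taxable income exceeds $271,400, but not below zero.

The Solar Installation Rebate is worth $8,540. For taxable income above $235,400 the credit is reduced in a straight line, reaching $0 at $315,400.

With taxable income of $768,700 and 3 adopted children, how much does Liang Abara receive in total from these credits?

Adoption Credit: base = 3 × $9,675 = $29,025. 5% of the $497,300 excess over $271,400 is $24,865; credit = $29,025 − $24,865 = $4,160.
Solar Installation Rebate: $768,700 is at or above $315,400, so the credit is $0.
Total: $4,160 + $0 = $4,160.

$4,160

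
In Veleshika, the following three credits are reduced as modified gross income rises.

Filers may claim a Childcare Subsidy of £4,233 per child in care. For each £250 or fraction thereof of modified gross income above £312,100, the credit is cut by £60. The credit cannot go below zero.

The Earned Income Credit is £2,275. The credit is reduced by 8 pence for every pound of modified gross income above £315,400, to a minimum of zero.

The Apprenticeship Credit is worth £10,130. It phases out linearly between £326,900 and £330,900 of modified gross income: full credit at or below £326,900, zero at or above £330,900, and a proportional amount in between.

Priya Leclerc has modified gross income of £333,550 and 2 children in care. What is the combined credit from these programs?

Childcare Subsidy: base = 2 × £4,233 = £8,466. income exceeds £312,100 by £21,450, which is 86 full-or-partial £250 increments; reduction = 86 × £60 = £5,160, leaving £3,306.
Earned Income Credit: 8% of the £18,150 excess over £315,400 is £1,452; credit = £2,275 − £1,452 = £823.
Apprenticeship Credit: £333,550 is at or above £330,900, so the credit is £0.
Total: £3,306 + £823 + £0 = £4,129.

£4,129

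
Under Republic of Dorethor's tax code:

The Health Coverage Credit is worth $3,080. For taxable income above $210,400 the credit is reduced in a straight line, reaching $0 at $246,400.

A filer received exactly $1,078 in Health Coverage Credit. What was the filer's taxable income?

$1,078 is 1,078/3,080 of the full $3,080, so 2,002/3,080 of the $36,000 range has been used: income = $210,400 + $36,000 × 2,002/3,080 = $233,800.

$233,800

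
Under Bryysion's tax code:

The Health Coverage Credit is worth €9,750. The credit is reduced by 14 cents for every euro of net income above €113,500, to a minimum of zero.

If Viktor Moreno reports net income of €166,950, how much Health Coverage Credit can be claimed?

Health Coverage Credit: 14% of the €53,450 excess over €113,500 is €7,483; credit = €9,750 − €7,483 = €2,267.

€2,267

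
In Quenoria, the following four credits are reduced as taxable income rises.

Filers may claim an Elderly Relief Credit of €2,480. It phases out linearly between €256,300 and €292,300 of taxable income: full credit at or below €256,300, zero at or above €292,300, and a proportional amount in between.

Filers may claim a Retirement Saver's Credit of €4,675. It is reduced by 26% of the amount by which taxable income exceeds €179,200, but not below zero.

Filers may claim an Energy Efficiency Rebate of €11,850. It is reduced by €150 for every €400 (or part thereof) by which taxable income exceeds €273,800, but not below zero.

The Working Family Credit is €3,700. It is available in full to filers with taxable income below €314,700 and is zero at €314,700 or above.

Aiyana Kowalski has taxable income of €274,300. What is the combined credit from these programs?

€16,490

Elderly Relief Credit: €274,300 is €18,000 into a €36,000 phase-out range, leaving 18,000/36,000 of the credit: €2,480 × 18,000/36,000 = €1,240.
Retirement Saver's Credit: 26% of the €95,100 excess over €179,200 is €24,726 ≥ base, so the credit is €0.
Energy Efficiency Rebate: income exceeds €273,800 by €500, which is 2 full-or-partial €400 increments; reduction = 2 × €150 = €300, leaving €11,550.
Working Family Credit: €274,300 is below the €314,700 cutoff, so the full €3,700 applies.
Total: €1,240 + €0 + €11,550 + €3,700 = €16,490.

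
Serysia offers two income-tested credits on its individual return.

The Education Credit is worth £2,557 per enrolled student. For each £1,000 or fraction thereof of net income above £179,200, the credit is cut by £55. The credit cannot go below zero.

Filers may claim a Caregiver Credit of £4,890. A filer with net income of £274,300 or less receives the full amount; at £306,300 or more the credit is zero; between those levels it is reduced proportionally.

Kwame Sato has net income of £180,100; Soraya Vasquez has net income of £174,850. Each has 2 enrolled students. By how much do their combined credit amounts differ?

Kwame (£180,100): Education Credit: base = 2 × £2,557 = £5,114. income exceeds £179,200 by £900, which is 1 full-or-partial £1,000 increment; reduction = 1 × £55 = £55, leaving £5,059. Caregiver Credit: £180,100 is at or below the £274,300 threshold, so the full £4,890 applies. total £5,059 + £4,890 = £9,949
Soraya (£174,850): Education Credit: base = 2 × £2,557 = £5,114. £174,850 is at or below the £179,200 threshold, so the full £5,114 applies. Caregiver Credit: £174,850 is at or below the £274,300 threshold, so the full £4,890 applies. total £5,114 + £4,890 = £10,004
Difference: |£9,949 − £10,004| = £55.

£55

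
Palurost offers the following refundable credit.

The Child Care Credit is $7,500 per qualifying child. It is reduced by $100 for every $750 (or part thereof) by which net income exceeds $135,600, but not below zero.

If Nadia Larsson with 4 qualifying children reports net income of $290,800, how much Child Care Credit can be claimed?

Child Care Credit: base = 4 × $7,500 = $30,000. income exceeds $135,600 by $155,200, which is 207 full-or-partial $750 increments; reduction = 207 × $100 = $20,700, leaving $9,300.

$9,300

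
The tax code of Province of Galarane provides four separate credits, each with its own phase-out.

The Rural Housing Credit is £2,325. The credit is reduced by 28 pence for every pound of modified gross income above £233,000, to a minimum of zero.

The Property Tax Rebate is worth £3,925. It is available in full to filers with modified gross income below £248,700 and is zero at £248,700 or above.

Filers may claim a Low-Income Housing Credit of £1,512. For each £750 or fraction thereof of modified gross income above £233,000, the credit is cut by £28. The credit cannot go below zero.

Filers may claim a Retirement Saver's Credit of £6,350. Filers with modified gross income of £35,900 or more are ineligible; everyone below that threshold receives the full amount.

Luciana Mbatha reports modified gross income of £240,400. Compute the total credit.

Rural Housing Credit: 28% of the £7,400 excess over £233,000 is £2,072; credit = £2,325 − £2,072 = £253.
Property Tax Rebate: £240,400 is below the £248,700 cutoff, so the full £3,925 applies.
Low-Income Housing Credit: income exceeds £233,000 by £7,400, which is 10 full-or-partial £750 increments; reduction = 10 × £28 = £280, leaving £1,232.
Retirement Saver's Credit: £240,400 meets or exceeds the £35,900 cutoff, so the credit is £0.
Total: £253 + £3,925 + £1,232 + £0 = £5,410.

£5,410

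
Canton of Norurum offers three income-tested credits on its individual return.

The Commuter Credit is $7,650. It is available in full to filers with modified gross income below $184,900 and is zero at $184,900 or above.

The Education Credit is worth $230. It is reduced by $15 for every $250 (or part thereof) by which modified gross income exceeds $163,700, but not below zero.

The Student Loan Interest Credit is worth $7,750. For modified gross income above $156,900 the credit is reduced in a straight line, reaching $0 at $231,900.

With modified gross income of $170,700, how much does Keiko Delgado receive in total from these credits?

$13,974

Commuter Credit: $170,700 is below the $184,900 cutoff, so the full $7,650 applies.
Education Credit: income exceeds $163,700 by $7,000 → 28 increments × $15 = $420 ≥ base, so the credit is $0.
Student Loan Interest Credit: $170,700 is $13,800 into a $75,000 phase-out range, leaving 61,200/75,000 of the credit: $7,750 × 61,200/75,000 = $6,324.
Total: $7,650 + $0 + $6,324 = $13,974.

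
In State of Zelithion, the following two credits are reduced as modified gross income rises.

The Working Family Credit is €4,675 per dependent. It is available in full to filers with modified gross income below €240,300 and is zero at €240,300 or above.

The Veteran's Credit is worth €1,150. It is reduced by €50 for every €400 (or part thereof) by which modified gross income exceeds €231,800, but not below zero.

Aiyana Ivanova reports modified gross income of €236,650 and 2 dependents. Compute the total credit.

€9,850

Working Family Credit: base = 2 × €4,675 = €9,350. €236,650 is below the €240,300 cutoff, so the full €9,350 applies.
Veteran's Credit: income exceeds €231,800 by €4,850, which is 13 full-or-partial €400 increments; reduction = 13 × €50 = €650, leaving €500.
Total: €9,350 + €500 = €9,850.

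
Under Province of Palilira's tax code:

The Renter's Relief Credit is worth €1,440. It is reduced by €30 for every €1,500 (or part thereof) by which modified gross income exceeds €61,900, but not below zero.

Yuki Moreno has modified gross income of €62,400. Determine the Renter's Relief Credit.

€1,410

Renter's Relief Credit: income exceeds €61,900 by €500, which is 1 full-or-partial €1,500 increment; reduction = 1 × €30 = €30, leaving €1,410.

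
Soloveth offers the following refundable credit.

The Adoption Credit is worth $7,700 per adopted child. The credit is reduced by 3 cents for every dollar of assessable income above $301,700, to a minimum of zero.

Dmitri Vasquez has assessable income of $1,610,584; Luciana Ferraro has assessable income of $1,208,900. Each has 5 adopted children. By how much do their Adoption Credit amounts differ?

Dmitri ($1,610,584): Adoption Credit: base = 5 × $7,700 = $38,500. 3% of the $1,308,884 excess over $301,700 is $39,266.52 ≥ base, so the credit is $0.
Luciana ($1,208,900): Adoption Credit: base = 5 × $7,700 = $38,500. 3% of the $907,200 excess over $301,700 is $27,216; credit = $38,500 − $27,216 = $11,284.
Difference: |$0 − $11,284| = $11,284.

$11,284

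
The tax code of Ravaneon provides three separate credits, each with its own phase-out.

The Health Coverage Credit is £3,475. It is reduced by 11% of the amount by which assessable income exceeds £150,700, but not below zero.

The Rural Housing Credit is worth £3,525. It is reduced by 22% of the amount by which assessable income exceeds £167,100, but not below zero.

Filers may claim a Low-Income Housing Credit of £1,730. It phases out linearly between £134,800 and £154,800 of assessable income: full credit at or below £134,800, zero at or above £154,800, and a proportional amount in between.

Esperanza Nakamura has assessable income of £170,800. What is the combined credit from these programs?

Health Coverage Credit: 11% of the £20,100 excess over £150,700 is £2,211; credit = £3,475 − £2,211 = £1,264.
Rural Housing Credit: 22% of the £3,700 excess over £167,100 is £814; credit = £3,525 − £814 = £2,711.
Low-Income Housing Credit: £170,800 is at or above £154,800, so the credit is £0.
Total: £1,264 + £2,711 + £0 = £3,975.

£3,975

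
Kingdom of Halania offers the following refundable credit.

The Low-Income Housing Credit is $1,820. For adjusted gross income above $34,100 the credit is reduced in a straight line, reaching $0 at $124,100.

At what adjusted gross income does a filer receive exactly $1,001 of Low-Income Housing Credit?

$74,600

$1,001 is 1,001/1,820 of the full $1,820, so 819/1,820 of the $90,000 range has been used: income = $34,100 + $90,000 × 819/1,820 = $74,600.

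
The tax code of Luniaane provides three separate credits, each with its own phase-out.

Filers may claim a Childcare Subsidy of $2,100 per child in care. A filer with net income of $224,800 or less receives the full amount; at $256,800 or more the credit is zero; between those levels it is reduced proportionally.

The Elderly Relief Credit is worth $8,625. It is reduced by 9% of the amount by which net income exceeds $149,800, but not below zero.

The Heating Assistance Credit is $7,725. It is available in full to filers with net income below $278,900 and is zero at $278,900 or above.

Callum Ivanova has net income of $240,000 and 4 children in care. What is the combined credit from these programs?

Childcare Subsidy: base = 4 × $2,100 = $8,400. $240,000 is $15,200 into a $32,000 phase-out range, leaving 16,800/32,000 of the credit: $8,400 × 16,800/32,000 = $4,410.
Elderly Relief Credit: 9% of the $90,200 excess over $149,800 is $8,118; credit = $8,625 − $8,118 = $507.
Heating Assistance Credit: $240,000 is below the $278,900 cutoff, so the full $7,725 applies.
Total: $4,410 + $507 + $7,725 = $12,642.

$12,642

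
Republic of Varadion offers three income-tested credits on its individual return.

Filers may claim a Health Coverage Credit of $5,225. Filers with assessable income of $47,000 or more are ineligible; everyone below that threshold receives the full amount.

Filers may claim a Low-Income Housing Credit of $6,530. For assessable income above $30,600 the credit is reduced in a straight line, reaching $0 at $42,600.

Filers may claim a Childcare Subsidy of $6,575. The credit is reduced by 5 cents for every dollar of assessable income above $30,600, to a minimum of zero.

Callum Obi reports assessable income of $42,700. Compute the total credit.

Health Coverage Credit: $42,700 is below the $47,000 cutoff, so the full $5,225 applies.
Low-Income Housing Credit: $42,700 is at or above $42,600, so the credit is $0.
Childcare Subsidy: 5% of the $12,100 excess over $30,600 is $605; credit = $6,575 − $605 = $5,970.
Total: $5,225 + $0 + $5,970 = $11,195.

$11,195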